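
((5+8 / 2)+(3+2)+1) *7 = 105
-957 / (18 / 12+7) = -1914 / 17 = -112.59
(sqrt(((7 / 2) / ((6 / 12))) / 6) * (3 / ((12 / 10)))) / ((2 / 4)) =5 * sqrt(42) / 6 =5.40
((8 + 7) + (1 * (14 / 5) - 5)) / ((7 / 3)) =192 / 35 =5.49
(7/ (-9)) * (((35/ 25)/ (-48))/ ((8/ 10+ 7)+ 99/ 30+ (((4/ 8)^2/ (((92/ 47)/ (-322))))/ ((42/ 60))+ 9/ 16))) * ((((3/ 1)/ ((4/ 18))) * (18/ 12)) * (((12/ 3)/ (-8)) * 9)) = 0.04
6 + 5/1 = 11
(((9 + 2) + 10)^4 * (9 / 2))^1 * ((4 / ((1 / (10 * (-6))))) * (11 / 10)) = -231043428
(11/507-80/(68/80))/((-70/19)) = 2201321/86190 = 25.54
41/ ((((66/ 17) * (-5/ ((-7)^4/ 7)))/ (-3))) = 239071/ 110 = 2173.37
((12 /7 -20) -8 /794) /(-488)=12711 /339038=0.04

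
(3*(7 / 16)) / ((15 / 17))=119 / 80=1.49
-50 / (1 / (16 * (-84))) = 67200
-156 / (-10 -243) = 156 / 253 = 0.62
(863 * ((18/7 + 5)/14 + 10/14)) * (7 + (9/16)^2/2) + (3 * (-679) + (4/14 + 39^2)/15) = 4378745627/752640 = 5817.85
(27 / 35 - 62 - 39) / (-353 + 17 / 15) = 5262 / 18473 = 0.28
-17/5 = -3.40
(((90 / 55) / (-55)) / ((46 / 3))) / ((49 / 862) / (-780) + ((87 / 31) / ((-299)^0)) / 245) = -5515100136 / 32351353639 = -0.17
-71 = -71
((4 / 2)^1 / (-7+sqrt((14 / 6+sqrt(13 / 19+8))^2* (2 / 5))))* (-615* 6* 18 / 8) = 4732425 / (-sqrt(10)* (133+3* sqrt(3135))+1995) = 4536.28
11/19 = 0.58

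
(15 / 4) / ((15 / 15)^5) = 15 / 4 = 3.75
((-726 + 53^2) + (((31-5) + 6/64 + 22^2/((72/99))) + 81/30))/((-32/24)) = -1333101/640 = -2082.97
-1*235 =-235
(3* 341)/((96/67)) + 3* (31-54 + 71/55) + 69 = 717.84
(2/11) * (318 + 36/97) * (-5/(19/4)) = -1235280/20273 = -60.93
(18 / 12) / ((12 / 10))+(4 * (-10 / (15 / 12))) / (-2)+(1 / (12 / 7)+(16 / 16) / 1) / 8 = 1675 / 96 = 17.45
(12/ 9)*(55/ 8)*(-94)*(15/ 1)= -12925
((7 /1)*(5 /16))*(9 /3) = 105 /16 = 6.56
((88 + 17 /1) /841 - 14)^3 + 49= -1559769588580 /594823321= -2622.24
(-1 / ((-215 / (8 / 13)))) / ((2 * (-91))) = -4 / 254345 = -0.00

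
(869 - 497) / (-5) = -372 / 5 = -74.40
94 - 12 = 82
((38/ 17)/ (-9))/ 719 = -38/ 110007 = -0.00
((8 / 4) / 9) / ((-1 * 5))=-2 / 45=-0.04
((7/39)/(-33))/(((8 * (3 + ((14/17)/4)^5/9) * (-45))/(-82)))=-3259991672/7894285895925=-0.00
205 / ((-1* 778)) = -0.26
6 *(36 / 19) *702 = 151632 / 19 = 7980.63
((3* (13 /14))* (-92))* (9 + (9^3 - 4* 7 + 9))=-1289886 /7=-184269.43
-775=-775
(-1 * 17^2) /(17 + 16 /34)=-4913 /297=-16.54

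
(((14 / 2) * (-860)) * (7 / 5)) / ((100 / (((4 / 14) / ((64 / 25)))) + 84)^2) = -43 / 4900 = -0.01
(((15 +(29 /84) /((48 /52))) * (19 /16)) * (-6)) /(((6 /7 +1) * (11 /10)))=-1472215 /27456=-53.62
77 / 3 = 25.67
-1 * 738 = -738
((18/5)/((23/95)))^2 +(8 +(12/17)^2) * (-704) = -880851100/152881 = -5761.68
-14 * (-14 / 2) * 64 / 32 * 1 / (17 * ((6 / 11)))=1078 / 51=21.14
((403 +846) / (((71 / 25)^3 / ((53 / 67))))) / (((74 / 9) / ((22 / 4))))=102398484375 / 3549045476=28.85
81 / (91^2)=81 / 8281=0.01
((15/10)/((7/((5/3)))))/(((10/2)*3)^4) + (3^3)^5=14348907.00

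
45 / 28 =1.61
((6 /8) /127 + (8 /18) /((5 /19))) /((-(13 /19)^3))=-5.29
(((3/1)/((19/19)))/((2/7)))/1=21/2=10.50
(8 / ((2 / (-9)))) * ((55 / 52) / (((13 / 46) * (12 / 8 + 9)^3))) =-20240 / 173901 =-0.12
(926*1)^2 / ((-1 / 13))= -11147188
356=356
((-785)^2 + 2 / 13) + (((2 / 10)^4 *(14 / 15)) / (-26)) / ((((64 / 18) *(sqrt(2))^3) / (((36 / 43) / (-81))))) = 7 *sqrt(2) / 167700000 + 8010927 / 13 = 616225.15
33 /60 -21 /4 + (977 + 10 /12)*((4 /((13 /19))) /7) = 811.95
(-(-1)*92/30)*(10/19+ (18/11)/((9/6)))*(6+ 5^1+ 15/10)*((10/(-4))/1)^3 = -2429375/2508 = -968.65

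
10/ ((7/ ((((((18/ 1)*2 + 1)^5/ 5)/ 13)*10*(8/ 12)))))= 2773758280/ 273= 10160286.74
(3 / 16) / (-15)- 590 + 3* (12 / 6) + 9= -46001 / 80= -575.01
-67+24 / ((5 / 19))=121 / 5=24.20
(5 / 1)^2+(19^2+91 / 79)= 387.15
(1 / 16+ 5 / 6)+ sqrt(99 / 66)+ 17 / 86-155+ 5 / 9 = -949549 / 6192+ sqrt(6) / 2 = -152.13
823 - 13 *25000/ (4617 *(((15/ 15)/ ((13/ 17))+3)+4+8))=200332673/ 244701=818.68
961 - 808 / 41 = 38593 / 41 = 941.29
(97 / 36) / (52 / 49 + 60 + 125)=4753 / 328212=0.01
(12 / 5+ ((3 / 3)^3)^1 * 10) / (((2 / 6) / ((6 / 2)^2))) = 1674 / 5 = 334.80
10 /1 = 10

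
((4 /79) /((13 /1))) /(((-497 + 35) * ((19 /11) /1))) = -2 /409773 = -0.00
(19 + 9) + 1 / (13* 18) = 6553 / 234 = 28.00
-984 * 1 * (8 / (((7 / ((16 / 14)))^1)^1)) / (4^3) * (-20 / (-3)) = -6560 / 49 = -133.88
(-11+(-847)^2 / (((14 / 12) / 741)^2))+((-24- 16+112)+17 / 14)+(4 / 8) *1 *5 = 289407417220.71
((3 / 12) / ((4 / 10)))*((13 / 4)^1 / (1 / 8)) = 16.25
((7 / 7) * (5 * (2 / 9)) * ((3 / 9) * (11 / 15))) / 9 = 22 / 729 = 0.03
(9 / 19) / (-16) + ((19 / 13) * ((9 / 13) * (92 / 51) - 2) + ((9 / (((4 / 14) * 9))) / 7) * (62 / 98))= -34711401 / 42796208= -0.81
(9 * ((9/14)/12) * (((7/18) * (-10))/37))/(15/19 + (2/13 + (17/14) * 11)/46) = -596505/12750274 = -0.05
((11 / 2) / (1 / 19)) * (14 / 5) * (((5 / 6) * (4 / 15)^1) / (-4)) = -1463 / 90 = -16.26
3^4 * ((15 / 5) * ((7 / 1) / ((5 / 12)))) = 20412 / 5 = 4082.40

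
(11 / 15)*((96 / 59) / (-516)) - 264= -10046608 / 38055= -264.00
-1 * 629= -629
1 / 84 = 0.01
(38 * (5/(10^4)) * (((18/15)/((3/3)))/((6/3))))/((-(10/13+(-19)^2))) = -0.00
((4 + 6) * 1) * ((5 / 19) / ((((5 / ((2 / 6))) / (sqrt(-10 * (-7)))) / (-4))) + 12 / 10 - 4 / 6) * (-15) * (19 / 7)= -1520 / 7 + 200 * sqrt(70) / 7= 21.90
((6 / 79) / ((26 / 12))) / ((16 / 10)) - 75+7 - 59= -260813 / 2054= -126.98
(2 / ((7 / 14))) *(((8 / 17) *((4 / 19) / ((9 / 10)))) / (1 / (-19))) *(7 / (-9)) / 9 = 8960 / 12393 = 0.72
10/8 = 5/4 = 1.25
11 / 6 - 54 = -313 / 6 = -52.17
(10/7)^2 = 100/49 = 2.04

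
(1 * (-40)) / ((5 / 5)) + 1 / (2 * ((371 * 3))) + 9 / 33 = -972751 / 24486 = -39.73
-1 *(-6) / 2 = 3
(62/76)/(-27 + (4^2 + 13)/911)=-0.03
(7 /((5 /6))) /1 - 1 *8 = 2 /5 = 0.40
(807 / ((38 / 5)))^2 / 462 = 5427075 / 222376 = 24.40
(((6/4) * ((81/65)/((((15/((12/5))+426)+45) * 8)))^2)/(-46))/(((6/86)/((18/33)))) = -846369/31163704543400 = -0.00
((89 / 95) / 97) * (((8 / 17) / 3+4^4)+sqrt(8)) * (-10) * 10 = -23253920 / 93993 - 3560 * sqrt(2) / 1843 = -250.13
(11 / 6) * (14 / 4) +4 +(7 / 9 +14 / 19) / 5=36661 / 3420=10.72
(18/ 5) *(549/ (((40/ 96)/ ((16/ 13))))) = 1897344/ 325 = 5837.98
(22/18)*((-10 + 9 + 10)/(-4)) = -11/4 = -2.75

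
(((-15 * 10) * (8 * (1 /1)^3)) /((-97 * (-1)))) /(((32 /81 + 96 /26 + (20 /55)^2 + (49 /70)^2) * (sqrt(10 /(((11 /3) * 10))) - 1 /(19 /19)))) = 1911195000 * sqrt(33) /5820624389 + 21023145000 /5820624389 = 5.50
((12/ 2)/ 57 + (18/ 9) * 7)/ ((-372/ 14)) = -938/ 1767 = -0.53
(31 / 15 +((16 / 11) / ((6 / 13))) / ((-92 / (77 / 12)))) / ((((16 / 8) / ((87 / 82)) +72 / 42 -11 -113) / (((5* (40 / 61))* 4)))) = -0.20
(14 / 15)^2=196 / 225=0.87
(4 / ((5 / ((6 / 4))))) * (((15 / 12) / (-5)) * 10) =-3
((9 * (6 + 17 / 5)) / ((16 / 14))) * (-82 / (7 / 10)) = -17343 / 2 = -8671.50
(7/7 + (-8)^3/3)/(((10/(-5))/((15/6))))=212.08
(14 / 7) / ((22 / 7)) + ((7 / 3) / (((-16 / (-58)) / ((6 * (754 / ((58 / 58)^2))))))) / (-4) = -841785 / 88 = -9565.74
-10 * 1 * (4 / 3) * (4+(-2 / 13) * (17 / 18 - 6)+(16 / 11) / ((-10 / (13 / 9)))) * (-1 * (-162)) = -108528 / 11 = -9866.18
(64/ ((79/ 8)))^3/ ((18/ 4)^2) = 536870912/ 39936159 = 13.44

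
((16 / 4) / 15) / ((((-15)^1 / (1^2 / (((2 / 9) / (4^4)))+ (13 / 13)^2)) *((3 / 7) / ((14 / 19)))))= -451976 / 12825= -35.24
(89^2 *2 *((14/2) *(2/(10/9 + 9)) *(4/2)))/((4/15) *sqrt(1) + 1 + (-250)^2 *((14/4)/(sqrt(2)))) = 0.28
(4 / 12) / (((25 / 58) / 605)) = 7018 / 15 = 467.87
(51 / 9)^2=289 / 9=32.11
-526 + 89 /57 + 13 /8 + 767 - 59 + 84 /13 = 1136089 /5928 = 191.65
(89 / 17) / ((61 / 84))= 7476 / 1037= 7.21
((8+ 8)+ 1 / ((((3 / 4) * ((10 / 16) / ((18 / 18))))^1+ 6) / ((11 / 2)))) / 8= 436 / 207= 2.11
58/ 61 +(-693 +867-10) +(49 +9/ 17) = 222416/ 1037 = 214.48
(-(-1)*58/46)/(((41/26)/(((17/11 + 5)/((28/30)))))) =407160/72611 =5.61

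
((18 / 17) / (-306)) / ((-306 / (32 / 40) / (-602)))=-1204 / 221085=-0.01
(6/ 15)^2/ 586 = 2/ 7325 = 0.00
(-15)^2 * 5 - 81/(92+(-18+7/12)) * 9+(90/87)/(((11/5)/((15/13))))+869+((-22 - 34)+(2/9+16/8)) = 64502970176/33404085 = 1930.99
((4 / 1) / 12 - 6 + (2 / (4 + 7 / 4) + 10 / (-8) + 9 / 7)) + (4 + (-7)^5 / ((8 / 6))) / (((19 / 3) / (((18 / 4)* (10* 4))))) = -13146826033 / 36708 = -358146.07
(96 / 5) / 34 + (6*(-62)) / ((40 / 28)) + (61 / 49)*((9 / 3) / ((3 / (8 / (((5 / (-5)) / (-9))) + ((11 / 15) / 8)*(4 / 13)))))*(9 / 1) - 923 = -5814019 / 15470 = -375.83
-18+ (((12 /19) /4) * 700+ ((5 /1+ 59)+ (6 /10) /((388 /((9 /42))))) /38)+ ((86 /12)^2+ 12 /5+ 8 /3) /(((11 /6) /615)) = 215967710379 /11352880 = 19023.17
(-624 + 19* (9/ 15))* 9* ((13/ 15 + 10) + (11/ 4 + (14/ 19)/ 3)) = -145213767/ 1900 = -76428.30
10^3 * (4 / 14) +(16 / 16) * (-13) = 1909 / 7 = 272.71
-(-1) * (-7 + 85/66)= -377/66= -5.71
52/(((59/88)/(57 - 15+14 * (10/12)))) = 736736/177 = 4162.35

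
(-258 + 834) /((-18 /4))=-128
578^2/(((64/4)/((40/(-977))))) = -835210/977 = -854.87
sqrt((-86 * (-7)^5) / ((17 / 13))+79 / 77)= sqrt(1893925007205) / 1309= 1051.34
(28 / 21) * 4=16 / 3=5.33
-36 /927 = -4 /103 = -0.04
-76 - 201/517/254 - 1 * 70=-19172629/131318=-146.00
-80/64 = -5/4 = -1.25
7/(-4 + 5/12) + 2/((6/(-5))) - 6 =-1241/129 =-9.62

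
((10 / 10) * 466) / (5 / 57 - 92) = -26562 / 5239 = -5.07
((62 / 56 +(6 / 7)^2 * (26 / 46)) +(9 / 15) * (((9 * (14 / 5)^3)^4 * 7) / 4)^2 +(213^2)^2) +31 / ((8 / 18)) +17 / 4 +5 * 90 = 4265404037419683072.50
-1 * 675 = -675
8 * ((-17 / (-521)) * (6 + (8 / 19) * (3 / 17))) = 15696 / 9899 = 1.59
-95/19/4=-5/4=-1.25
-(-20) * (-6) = -120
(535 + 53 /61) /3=10896 /61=178.62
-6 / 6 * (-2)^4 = -16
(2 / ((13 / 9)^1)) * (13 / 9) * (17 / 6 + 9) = 23.67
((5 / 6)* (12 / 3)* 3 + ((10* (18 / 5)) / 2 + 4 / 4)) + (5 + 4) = 38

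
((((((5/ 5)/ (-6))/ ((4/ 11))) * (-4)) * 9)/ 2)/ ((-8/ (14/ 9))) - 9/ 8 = -131/ 48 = -2.73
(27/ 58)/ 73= 0.01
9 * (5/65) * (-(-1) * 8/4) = 18/13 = 1.38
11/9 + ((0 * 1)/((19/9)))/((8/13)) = 11/9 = 1.22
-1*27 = -27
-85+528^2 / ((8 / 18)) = 627179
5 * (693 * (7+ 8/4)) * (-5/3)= -51975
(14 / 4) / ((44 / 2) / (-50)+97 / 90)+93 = 4038 / 41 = 98.49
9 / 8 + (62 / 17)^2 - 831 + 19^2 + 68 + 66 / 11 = -381.57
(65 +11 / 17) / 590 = 558 / 5015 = 0.11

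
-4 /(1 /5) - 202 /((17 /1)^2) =-5982 /289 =-20.70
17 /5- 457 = -2268 /5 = -453.60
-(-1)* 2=2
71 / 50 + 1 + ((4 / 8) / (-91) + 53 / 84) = 83141 / 27300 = 3.05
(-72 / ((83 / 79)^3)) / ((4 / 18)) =-159744636 / 571787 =-279.38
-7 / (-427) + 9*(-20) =-179.98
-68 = -68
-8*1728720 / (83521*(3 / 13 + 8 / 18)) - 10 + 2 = -1670867192 / 6598159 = -253.23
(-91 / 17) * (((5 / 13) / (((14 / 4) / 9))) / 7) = -90 / 119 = -0.76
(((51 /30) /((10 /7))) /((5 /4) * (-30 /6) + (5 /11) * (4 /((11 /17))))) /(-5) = 0.07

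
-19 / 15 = -1.27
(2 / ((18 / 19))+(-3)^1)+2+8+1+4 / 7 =673 / 63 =10.68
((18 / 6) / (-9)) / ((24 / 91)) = -91 / 72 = -1.26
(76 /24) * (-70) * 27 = -5985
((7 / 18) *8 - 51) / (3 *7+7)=-431 / 252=-1.71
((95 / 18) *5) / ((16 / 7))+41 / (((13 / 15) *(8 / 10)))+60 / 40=270241 / 3744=72.18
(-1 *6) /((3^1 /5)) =-10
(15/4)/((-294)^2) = 5/115248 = 0.00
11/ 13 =0.85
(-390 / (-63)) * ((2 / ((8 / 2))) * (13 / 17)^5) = 24134045 / 29816997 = 0.81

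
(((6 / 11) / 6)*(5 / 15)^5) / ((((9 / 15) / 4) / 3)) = 20 / 2673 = 0.01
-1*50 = -50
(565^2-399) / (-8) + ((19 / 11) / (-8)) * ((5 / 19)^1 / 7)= -24549607 / 616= -39853.26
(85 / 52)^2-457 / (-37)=1503053 / 100048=15.02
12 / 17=0.71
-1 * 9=-9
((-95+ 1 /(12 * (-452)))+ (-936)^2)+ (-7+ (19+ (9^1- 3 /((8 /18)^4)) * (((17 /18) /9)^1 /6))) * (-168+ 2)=1365607831153 /1562112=874206.09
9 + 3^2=18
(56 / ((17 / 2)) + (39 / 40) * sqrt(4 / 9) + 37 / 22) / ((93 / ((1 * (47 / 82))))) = 1567967 / 28521240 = 0.05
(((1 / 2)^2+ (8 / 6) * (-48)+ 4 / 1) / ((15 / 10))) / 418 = -239 / 2508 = -0.10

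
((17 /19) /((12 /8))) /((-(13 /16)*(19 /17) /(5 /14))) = -23120 /98553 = -0.23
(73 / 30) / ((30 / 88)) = 7.14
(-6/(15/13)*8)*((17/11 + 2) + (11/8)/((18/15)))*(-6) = 64402/55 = 1170.95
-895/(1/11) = -9845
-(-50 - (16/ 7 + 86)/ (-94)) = 16141/ 329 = 49.06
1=1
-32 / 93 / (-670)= 16 / 31155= 0.00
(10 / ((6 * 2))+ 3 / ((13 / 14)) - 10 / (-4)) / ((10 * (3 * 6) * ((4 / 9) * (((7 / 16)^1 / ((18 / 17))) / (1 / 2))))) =768 / 7735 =0.10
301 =301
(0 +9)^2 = 81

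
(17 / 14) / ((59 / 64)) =544 / 413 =1.32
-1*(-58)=58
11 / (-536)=-11 / 536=-0.02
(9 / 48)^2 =9 / 256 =0.04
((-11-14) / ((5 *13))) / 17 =-5 / 221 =-0.02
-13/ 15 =-0.87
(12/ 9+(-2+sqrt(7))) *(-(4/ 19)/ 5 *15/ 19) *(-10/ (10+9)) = -80/ 6859+120 *sqrt(7)/ 6859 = 0.03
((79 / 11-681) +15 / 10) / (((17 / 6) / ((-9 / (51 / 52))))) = 6922188 / 3179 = 2177.47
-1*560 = -560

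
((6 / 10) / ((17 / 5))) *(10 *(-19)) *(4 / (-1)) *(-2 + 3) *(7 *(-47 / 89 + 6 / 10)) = 67.51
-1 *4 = -4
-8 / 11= -0.73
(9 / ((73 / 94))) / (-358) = -0.03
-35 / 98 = -5 / 14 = -0.36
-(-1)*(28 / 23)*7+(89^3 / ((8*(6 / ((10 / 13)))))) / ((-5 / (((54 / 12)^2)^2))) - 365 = -35474288805 / 38272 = -926899.27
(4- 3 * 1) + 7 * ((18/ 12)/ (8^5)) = 65557/ 65536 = 1.00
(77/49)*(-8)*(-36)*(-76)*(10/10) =-240768/7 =-34395.43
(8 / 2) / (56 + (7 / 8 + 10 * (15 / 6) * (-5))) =-32 / 545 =-0.06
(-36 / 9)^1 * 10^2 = -400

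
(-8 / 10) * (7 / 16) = -7 / 20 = -0.35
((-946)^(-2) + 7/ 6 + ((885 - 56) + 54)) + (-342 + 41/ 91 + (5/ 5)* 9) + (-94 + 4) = 112778656967/ 244312068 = 461.62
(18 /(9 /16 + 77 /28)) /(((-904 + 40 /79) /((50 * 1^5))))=-23700 /78811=-0.30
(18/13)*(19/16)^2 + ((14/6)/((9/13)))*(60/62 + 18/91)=2730215/464256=5.88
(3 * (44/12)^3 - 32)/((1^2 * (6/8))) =4172/27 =154.52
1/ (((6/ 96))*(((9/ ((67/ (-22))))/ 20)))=-10720/ 99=-108.28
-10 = -10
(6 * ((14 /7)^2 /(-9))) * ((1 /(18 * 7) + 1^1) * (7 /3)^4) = -174244 /2187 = -79.67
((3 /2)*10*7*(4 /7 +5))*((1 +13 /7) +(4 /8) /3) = 1768.93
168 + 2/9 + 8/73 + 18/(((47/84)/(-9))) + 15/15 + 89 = -963428/30879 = -31.20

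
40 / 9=4.44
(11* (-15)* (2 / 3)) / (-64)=55 / 32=1.72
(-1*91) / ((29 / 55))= -5005 / 29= -172.59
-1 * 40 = -40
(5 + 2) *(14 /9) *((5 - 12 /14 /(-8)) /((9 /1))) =1001 /162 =6.18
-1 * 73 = -73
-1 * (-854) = 854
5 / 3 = 1.67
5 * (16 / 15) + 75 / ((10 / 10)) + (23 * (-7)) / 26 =5783 / 78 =74.14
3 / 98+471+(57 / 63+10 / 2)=140219 / 294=476.94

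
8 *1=8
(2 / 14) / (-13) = -1 / 91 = -0.01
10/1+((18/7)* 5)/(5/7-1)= -35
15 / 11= 1.36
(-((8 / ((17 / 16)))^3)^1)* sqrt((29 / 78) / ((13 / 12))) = -2097152* sqrt(58) / 63869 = -250.07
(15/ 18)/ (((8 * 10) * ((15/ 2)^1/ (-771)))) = -257/ 240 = -1.07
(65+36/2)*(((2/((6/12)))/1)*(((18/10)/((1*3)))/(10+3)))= 996/65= 15.32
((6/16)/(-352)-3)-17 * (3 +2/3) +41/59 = -32218387/498432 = -64.64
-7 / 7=-1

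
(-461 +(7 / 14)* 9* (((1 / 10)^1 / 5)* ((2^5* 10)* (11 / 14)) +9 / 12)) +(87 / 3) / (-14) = -122379 / 280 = -437.07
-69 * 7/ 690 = -7/ 10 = -0.70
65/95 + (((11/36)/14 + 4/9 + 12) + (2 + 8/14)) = 150553/9576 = 15.72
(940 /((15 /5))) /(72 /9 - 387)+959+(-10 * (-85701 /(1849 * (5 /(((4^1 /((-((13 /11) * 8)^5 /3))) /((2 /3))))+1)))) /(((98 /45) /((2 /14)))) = 428869158778159280074 /447591081795078291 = 958.17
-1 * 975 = -975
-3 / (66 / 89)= -89 / 22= -4.05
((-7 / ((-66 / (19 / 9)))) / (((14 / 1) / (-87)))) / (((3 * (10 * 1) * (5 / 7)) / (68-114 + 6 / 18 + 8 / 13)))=6776749 / 2316600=2.93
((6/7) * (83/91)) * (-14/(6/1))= -166/91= -1.82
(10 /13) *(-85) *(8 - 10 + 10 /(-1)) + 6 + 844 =21250 /13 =1634.62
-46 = -46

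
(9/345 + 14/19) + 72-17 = 121842/2185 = 55.76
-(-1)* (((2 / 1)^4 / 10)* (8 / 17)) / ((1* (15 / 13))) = 0.65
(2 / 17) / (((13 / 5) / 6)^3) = 54000 / 37349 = 1.45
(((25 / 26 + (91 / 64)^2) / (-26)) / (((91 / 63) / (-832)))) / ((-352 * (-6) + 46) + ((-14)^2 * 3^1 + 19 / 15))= 21445155 / 891433088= 0.02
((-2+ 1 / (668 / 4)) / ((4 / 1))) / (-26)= 333 / 17368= 0.02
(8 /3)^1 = 8 /3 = 2.67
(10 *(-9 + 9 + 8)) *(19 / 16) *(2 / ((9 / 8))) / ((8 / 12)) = 760 / 3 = 253.33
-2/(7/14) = -4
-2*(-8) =16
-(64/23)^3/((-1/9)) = 2359296/12167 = 193.91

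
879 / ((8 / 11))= 9669 / 8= 1208.62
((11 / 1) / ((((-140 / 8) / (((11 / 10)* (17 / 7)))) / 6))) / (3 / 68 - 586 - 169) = 76296 / 5717075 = 0.01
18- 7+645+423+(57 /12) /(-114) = 1078.96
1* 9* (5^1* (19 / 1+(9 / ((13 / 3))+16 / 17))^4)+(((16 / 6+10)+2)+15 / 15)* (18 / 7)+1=176604053499558049 / 16698102967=10576294.44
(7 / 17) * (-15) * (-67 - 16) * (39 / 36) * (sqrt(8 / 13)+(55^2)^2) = 2905 * sqrt(26) / 34+345573353125 / 68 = 5081961511.03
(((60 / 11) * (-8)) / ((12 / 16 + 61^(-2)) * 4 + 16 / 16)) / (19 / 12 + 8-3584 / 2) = 2679120 / 437854219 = 0.01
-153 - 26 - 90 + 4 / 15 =-4031 / 15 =-268.73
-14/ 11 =-1.27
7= 7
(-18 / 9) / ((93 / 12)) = -8 / 31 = -0.26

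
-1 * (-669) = 669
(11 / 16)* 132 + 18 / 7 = 2613 / 28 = 93.32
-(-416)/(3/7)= 2912/3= 970.67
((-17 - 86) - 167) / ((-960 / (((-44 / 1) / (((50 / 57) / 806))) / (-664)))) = 2274129 / 132800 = 17.12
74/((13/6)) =444/13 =34.15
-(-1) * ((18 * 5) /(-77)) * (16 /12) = -120 /77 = -1.56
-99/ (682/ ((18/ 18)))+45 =2781/ 62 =44.85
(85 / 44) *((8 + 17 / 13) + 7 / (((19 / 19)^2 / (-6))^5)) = -60137075 / 572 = -105134.75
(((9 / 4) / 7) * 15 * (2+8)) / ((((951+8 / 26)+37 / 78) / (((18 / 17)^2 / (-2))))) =-0.03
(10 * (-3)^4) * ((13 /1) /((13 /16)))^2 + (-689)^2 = 682081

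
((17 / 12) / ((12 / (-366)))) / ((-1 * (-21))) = -1037 / 504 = -2.06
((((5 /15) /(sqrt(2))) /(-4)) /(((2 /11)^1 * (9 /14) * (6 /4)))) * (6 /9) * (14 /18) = -539 * sqrt(2) /4374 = -0.17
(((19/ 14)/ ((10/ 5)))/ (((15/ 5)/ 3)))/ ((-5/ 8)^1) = -1.09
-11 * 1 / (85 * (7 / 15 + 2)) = -33 / 629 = -0.05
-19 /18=-1.06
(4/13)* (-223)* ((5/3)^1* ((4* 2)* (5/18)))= -89200/351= -254.13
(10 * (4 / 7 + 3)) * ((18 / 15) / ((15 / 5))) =100 / 7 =14.29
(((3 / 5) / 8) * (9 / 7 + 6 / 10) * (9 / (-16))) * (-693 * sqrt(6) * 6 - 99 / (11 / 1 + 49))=810.38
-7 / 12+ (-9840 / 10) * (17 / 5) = -200771 / 60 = -3346.18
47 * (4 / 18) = 94 / 9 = 10.44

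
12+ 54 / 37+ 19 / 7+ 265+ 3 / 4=292073 / 1036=281.92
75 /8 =9.38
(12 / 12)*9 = 9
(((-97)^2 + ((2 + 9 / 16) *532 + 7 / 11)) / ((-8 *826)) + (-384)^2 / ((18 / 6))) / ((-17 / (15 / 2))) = -214358524455 / 9885568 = -21683.99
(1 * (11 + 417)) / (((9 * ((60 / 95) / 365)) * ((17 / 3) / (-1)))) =-742045 / 153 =-4849.97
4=4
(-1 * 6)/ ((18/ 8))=-8/ 3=-2.67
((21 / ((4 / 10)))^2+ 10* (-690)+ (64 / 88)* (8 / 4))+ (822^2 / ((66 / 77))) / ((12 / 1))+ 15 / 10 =2708231 / 44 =61550.70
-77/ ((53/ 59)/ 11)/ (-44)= 4543/ 212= 21.43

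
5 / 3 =1.67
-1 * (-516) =516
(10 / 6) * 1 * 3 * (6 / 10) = 3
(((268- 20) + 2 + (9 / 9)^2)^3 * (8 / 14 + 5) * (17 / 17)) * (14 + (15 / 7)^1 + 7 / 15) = 1463338884.38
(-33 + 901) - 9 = 859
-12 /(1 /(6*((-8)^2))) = -4608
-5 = -5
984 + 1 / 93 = 91513 / 93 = 984.01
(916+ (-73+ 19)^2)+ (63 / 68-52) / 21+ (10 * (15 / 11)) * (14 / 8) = 60529703 / 15708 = 3853.43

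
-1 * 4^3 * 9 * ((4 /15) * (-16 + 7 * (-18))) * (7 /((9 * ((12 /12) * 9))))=254464 /135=1884.92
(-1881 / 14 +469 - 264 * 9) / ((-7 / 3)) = 85737 / 98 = 874.87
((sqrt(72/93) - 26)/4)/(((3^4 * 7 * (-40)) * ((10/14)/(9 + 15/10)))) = 91/21600 - 7 * sqrt(186)/669600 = 0.00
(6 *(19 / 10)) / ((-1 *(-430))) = 57 / 2150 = 0.03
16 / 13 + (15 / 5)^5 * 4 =12652 / 13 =973.23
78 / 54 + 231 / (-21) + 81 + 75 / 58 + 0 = 72.74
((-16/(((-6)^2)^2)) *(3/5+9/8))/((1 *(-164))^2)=-23/29047680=-0.00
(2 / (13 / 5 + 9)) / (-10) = -1 / 58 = -0.02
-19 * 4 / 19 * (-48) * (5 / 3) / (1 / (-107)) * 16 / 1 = -547840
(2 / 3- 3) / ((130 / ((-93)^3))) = 1876833 / 130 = 14437.18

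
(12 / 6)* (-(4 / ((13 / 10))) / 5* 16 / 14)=-128 / 91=-1.41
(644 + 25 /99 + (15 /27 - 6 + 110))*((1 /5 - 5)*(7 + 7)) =-8302784 /165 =-50319.90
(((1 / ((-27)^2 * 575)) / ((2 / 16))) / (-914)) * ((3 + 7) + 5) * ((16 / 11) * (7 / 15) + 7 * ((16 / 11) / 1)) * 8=-57344 / 2107192725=-0.00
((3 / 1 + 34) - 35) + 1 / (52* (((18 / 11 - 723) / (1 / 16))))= 2.00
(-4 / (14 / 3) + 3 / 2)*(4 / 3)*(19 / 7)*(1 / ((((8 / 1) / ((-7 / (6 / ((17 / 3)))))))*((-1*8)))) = 323 / 1344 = 0.24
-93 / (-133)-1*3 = -306 / 133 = -2.30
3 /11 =0.27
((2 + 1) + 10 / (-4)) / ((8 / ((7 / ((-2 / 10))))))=-35 / 16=-2.19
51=51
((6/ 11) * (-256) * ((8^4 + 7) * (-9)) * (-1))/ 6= -859392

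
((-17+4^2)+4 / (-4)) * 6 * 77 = -924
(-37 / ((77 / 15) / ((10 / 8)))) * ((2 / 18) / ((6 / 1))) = -925 / 5544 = -0.17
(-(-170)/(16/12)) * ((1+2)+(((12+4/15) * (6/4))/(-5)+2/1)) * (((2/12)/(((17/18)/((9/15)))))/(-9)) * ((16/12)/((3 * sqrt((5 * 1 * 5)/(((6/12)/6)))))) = -11 * sqrt(3)/375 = -0.05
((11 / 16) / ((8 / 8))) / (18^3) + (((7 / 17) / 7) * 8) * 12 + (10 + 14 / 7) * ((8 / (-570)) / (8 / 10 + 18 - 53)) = 3236708275 / 572655744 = 5.65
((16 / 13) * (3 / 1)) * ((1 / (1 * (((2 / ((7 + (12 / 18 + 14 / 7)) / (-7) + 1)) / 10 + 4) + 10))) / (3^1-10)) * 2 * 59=-226560 / 49049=-4.62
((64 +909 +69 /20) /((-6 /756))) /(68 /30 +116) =-3690981 /3548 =-1040.30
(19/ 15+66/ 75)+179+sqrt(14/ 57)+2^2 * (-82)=-11014/ 75+sqrt(798)/ 57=-146.36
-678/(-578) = 339/289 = 1.17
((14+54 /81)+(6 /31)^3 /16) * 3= 2621689 /59582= 44.00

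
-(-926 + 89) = 837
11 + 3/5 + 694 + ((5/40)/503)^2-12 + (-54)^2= 292243611653/80962880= 3609.60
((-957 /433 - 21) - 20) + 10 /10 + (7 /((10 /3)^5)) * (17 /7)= -1825911277 /43300000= -42.17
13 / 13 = 1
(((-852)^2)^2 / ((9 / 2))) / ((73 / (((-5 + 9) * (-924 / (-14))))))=423474176392.77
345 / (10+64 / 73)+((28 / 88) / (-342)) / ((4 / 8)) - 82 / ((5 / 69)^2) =-290943298739 / 18668925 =-15584.36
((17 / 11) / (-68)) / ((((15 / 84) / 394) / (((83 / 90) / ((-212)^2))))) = -114457 / 111236400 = -0.00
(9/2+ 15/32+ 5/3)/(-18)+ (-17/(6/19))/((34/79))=-216781/1728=-125.45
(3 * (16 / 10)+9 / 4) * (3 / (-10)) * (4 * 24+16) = -5922 / 25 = -236.88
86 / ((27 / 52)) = 4472 / 27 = 165.63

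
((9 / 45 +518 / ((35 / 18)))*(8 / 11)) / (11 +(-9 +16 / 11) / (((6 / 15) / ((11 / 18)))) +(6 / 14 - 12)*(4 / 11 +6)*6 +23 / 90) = -383904 / 875339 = -0.44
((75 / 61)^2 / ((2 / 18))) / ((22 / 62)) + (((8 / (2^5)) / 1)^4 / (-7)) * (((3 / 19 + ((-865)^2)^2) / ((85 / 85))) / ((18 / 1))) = -217690476965294209 / 12542568192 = -17356132.62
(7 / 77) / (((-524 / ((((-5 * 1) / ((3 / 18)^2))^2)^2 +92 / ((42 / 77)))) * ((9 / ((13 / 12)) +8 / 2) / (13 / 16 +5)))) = -634580021959 / 7377920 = -86010.69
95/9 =10.56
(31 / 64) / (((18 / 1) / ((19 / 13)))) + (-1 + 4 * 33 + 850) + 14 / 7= 14721997 / 14976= 983.04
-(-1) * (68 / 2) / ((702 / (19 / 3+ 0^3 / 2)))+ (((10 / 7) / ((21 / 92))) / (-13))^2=17699399 / 32867289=0.54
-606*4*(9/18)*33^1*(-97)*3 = 11638836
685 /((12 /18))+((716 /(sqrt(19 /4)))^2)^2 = 8410118320607 /722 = 11648363324.94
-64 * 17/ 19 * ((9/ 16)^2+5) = -23137/ 76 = -304.43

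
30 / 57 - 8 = -142 / 19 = -7.47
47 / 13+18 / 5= 469 / 65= 7.22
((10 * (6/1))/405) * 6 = 8/9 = 0.89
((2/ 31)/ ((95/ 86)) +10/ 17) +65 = 3286599/ 50065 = 65.65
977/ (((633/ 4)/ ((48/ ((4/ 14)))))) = 218848/ 211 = 1037.19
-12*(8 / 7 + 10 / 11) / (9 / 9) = -1896 / 77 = -24.62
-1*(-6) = 6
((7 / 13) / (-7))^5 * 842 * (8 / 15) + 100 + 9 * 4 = 757430984 / 5569395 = 136.00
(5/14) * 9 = 45/14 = 3.21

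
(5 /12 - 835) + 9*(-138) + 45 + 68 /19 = -462385 /228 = -2028.00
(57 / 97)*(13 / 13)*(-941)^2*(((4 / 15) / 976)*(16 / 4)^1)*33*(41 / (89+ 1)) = 7587686689 / 887550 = 8549.02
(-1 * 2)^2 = 4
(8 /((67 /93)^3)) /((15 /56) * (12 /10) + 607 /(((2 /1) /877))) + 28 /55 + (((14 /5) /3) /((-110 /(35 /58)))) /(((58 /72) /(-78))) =20838771210276208 /20736236319553315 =1.00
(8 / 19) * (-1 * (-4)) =1.68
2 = 2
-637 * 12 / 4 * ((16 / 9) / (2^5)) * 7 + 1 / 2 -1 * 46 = -2366 / 3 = -788.67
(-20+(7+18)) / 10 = 1 / 2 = 0.50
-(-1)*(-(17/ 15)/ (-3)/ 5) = 17/ 225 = 0.08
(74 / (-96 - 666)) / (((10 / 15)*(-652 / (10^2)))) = 925 / 41402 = 0.02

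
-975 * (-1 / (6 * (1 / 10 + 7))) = 1625 / 71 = 22.89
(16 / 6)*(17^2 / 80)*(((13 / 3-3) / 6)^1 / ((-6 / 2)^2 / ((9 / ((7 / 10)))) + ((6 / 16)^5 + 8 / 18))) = 557056 / 299733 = 1.86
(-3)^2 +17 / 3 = 44 / 3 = 14.67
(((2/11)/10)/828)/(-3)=-1/136620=-0.00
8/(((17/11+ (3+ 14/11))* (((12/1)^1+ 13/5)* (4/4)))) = 55/584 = 0.09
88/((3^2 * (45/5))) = 88/81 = 1.09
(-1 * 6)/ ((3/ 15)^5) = -18750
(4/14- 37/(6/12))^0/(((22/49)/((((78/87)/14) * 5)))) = 455/638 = 0.71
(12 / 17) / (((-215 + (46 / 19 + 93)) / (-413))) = 23541 / 9656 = 2.44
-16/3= -5.33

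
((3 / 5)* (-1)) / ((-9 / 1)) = 1 / 15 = 0.07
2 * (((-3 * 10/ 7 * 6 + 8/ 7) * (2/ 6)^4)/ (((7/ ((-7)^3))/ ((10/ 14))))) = 1720/ 81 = 21.23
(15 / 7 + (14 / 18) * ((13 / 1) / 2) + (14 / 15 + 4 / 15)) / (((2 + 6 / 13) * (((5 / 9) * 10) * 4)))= 68783 / 448000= 0.15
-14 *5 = -70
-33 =-33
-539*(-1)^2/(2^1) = -539/2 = -269.50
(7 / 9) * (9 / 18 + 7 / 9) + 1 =323 / 162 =1.99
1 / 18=0.06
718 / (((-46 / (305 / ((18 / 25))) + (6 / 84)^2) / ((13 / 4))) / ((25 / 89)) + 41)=43592696875 / 2482394059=17.56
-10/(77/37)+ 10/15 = -956/231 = -4.14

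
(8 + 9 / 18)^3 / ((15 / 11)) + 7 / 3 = 54323 / 120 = 452.69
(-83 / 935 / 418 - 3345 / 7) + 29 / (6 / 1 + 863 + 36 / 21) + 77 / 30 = -2377441115803 / 5002428585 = -475.26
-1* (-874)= 874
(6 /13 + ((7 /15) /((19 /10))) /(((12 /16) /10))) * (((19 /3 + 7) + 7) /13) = 506666 /86697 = 5.84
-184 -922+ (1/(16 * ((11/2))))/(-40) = -3893121/3520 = -1106.00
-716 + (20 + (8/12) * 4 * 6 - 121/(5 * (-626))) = -2128279/3130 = -679.96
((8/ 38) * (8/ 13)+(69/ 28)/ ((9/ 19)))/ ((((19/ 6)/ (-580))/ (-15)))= 481227450/ 32851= 14648.79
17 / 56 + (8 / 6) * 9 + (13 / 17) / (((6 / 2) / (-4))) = 32227 / 2856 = 11.28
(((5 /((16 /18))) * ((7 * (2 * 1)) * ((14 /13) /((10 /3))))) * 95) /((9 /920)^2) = 984998000 /39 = 25256358.97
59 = 59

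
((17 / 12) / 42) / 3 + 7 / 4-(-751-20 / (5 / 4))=1162367 / 1512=768.76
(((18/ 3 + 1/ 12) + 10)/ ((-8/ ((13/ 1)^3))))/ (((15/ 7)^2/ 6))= -20777029/ 3600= -5771.40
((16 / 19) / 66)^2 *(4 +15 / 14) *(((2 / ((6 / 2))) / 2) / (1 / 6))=4544 / 2751903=0.00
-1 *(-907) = 907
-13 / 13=-1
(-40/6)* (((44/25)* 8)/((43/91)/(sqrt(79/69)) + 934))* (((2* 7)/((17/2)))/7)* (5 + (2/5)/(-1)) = -79149328434176/727635226460325 + 506874368* sqrt(5451)/727635226460325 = -0.11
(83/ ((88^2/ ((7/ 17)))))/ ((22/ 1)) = 0.00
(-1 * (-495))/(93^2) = 55/961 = 0.06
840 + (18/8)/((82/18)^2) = 5648889/6724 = 840.11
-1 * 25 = -25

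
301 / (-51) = -301 / 51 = -5.90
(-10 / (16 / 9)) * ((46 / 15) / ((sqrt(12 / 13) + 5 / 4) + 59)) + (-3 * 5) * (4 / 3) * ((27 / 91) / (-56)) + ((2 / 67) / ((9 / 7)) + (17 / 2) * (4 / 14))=552 * sqrt(39) / 754861 + 1317171813409 / 579900827142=2.28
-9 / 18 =-1 / 2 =-0.50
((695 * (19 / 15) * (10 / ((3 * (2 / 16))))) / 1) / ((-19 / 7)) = -77840 / 9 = -8648.89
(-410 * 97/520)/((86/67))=-266459/4472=-59.58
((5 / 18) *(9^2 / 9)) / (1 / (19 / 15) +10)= 19 / 82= 0.23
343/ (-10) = -343/ 10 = -34.30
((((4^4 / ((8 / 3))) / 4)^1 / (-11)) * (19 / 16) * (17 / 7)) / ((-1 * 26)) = 969 / 4004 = 0.24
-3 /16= -0.19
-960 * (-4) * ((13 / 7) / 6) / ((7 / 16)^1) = 133120 / 49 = 2716.73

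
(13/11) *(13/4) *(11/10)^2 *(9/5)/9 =1859/2000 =0.93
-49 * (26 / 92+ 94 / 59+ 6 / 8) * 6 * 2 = -1543.99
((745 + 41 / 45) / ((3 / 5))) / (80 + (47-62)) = 2582 / 135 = 19.13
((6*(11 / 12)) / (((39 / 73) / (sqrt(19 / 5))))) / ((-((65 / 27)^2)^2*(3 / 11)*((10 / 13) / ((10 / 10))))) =-521579817*sqrt(95) / 1785062500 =-2.85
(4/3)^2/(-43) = -16/387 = -0.04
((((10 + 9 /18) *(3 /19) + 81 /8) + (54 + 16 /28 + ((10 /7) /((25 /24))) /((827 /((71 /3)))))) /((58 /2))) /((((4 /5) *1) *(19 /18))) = 90654147 /33437264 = 2.71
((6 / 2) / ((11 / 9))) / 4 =27 / 44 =0.61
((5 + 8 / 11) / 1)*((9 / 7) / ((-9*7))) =-9 / 77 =-0.12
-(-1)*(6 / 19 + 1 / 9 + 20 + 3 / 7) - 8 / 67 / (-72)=1672721 / 80199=20.86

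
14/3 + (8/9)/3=134/27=4.96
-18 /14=-9 /7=-1.29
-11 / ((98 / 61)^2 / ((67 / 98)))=-2742377 / 941192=-2.91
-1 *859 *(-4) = 3436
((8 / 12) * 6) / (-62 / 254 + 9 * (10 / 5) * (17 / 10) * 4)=2540 / 77569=0.03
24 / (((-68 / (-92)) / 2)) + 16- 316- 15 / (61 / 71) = -252.52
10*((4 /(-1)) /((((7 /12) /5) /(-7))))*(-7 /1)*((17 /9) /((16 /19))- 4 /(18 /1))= -33950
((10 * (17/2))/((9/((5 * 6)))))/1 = 850/3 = 283.33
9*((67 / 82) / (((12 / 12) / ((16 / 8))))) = 603 / 41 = 14.71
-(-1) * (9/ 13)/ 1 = 9/ 13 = 0.69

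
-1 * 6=-6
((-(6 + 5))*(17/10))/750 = -187/7500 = -0.02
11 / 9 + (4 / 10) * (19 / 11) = 947 / 495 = 1.91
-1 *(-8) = 8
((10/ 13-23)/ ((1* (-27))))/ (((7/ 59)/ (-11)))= -76.34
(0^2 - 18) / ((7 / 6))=-108 / 7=-15.43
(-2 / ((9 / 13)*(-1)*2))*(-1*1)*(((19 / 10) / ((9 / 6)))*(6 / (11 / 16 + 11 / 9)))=-7904 / 1375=-5.75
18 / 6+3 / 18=19 / 6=3.17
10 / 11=0.91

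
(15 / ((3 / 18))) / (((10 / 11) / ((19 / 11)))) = 171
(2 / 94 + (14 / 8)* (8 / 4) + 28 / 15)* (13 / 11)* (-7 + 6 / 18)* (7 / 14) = -98761 / 4653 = -21.23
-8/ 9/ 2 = -4/ 9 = -0.44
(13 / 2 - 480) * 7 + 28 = -6573 / 2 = -3286.50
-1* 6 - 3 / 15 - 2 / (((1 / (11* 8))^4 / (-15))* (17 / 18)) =161917746673 / 85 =1904914666.74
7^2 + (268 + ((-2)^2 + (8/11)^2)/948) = 9090746/28677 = 317.00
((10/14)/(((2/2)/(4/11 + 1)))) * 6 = 450/77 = 5.84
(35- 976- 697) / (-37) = 1638 / 37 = 44.27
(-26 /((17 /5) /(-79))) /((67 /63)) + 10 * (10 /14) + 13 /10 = 45963849 /79730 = 576.49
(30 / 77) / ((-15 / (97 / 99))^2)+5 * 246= 13923809468 / 11320155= 1230.00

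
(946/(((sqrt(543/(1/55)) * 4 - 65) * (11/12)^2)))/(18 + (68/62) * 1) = 311922/38552261 + 95976 * sqrt(29865)/192761305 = 0.09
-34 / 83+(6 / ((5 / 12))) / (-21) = -3182 / 2905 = -1.10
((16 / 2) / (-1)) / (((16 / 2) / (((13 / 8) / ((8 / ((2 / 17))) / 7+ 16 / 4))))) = -91 / 768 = -0.12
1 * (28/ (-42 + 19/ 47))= -1316/ 1955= -0.67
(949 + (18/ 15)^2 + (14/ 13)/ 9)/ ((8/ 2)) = 2780387/ 11700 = 237.64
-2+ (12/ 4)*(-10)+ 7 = -25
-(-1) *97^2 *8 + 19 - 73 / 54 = 4065641 / 54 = 75289.65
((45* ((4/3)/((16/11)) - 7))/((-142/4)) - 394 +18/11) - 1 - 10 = -618009/1562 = -395.65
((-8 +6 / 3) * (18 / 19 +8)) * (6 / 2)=-3060 / 19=-161.05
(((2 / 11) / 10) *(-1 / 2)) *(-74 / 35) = 37 / 1925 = 0.02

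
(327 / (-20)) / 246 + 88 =144211 / 1640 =87.93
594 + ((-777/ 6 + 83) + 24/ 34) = 18639/ 34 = 548.21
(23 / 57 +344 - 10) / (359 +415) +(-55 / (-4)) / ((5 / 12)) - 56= -995653 / 44118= -22.57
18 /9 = 2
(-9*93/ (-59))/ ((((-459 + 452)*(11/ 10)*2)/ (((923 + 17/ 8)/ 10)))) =-6194637/ 72688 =-85.22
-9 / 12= -3 / 4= -0.75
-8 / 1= -8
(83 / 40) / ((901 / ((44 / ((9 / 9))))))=913 / 9010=0.10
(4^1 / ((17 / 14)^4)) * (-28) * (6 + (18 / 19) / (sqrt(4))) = -529218816 / 1586899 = -333.49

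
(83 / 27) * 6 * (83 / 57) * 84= 385784 / 171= 2256.05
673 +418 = 1091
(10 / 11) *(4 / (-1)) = -40 / 11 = -3.64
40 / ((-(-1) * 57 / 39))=27.37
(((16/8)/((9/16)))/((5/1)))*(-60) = -128/3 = -42.67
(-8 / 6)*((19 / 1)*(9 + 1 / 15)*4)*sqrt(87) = -41344*sqrt(87) / 45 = -8569.58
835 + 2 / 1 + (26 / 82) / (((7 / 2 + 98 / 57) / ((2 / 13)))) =20418843 / 24395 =837.01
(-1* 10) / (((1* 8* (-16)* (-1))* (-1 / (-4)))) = -5 / 16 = -0.31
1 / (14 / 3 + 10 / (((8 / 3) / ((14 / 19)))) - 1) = 114 / 733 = 0.16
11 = 11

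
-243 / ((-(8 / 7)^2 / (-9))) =-107163 / 64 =-1674.42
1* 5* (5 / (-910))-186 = -33857 / 182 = -186.03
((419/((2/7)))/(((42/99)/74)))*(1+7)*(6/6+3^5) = 499320624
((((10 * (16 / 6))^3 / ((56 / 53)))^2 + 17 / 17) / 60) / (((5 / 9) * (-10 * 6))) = -11505664035721 / 71442000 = -161049.02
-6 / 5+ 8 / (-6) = -38 / 15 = -2.53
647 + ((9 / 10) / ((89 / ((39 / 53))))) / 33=335709007 / 518870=647.00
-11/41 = -0.27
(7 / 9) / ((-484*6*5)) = -7 / 130680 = -0.00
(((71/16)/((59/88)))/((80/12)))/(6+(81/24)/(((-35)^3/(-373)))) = 6697075/40672063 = 0.16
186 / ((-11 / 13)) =-2418 / 11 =-219.82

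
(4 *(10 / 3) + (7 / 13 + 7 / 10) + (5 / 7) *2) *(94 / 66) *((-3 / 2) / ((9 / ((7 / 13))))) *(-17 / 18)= 3172829 / 1642680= 1.93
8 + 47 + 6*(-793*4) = -18977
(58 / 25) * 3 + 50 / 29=6296 / 725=8.68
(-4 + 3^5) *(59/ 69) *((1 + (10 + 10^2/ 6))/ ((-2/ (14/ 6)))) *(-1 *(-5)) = -40963405/ 1242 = -32981.81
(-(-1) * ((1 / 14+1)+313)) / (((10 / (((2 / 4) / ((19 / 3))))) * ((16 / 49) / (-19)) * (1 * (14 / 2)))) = -20.61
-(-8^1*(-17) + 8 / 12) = -410 / 3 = -136.67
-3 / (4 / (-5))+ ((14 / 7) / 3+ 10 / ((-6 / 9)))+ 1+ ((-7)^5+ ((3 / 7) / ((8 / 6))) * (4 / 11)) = -15538415 / 924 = -16816.47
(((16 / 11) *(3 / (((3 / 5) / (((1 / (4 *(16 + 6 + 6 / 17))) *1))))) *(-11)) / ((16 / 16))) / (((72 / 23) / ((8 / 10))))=-0.23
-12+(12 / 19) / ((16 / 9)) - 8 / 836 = -9743 / 836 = -11.65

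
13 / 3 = 4.33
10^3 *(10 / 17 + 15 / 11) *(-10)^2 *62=2263000000 / 187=12101604.28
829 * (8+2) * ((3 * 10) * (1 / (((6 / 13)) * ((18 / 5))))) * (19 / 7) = 25595375 / 63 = 406275.79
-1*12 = -12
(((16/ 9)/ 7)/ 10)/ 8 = 0.00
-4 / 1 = -4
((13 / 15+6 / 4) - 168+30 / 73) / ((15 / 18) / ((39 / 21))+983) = -4703881 / 27998785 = -0.17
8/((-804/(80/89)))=-160/17889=-0.01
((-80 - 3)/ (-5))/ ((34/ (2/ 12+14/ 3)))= 2407/ 1020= 2.36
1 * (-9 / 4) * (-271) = 2439 / 4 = 609.75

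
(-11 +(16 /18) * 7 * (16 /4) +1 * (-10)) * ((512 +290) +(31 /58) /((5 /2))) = 814247 /261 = 3119.72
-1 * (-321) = 321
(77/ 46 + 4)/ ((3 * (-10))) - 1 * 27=-12507/ 460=-27.19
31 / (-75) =-31 / 75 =-0.41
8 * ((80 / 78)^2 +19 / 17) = 448792 / 25857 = 17.36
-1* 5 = -5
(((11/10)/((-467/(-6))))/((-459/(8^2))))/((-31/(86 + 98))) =129536/11074905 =0.01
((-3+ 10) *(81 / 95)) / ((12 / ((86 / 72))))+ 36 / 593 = 590199 / 901360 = 0.65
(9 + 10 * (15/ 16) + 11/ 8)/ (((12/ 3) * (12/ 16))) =79/ 12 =6.58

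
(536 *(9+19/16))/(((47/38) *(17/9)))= 1867491/799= 2337.29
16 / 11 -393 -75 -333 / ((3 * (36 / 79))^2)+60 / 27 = -9159479 / 14256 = -642.50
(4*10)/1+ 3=43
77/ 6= 12.83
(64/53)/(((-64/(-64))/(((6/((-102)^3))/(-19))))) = 16/44526519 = 0.00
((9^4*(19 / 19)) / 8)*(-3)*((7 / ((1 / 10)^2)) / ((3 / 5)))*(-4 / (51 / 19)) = 72717750 / 17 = 4277514.71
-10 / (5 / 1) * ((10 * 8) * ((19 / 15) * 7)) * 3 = -4256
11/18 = 0.61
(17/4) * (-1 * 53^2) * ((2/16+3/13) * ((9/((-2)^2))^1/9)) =-1766861/1664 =-1061.82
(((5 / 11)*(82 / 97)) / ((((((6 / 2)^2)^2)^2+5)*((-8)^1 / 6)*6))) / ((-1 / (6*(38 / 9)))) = 3895 / 21017766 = 0.00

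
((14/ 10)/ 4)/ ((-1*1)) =-7/ 20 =-0.35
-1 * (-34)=34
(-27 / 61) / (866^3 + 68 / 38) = -171 / 250908779846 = -0.00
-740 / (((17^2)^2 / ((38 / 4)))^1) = -7030 / 83521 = -0.08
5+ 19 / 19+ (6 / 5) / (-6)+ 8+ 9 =114 / 5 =22.80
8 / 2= 4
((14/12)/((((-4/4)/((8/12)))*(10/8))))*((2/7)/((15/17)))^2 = -4624/70875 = -0.07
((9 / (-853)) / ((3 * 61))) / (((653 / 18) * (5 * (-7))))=54 / 1189214215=0.00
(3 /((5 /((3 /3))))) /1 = 3 /5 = 0.60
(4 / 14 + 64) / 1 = 450 / 7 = 64.29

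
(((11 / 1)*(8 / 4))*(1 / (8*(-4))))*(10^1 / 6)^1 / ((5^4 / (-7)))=77 / 6000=0.01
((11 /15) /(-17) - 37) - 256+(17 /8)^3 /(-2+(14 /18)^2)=-4424825471 /14753280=-299.92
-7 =-7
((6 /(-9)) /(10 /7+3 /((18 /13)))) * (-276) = 7728 /151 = 51.18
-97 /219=-0.44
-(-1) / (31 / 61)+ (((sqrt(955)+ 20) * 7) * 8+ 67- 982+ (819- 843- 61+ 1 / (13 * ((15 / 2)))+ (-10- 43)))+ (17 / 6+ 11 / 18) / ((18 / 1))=22578953 / 326430+ 56 * sqrt(955)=1799.74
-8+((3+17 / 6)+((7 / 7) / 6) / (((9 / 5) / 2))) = -107 / 54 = -1.98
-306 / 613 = -0.50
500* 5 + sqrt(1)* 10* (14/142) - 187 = 2313.99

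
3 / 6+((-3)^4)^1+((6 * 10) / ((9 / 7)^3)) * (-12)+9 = -40219 / 162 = -248.27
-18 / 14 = -9 / 7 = -1.29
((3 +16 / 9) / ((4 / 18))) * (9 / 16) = 387 / 32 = 12.09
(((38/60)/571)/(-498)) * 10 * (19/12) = -361/10236888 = -0.00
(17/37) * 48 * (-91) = -2006.92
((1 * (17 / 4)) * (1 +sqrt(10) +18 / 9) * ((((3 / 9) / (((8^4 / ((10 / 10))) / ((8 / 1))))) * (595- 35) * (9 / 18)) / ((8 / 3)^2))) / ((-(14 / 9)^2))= -20655 * sqrt(10) / 458752- 61965 / 458752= -0.28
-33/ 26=-1.27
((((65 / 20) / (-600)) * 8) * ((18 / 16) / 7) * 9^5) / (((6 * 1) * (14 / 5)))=-767637 / 31360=-24.48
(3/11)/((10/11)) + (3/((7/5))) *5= 771/70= 11.01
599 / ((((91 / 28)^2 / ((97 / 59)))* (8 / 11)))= 1278266 / 9971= 128.20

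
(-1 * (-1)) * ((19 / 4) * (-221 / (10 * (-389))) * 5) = 4199 / 3112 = 1.35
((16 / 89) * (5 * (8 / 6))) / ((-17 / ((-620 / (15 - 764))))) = -198400 / 3399711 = -0.06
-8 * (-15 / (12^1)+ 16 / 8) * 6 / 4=-9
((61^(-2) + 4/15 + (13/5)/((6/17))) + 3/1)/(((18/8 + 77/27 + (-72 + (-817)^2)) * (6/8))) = 28488696/1341077926135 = 0.00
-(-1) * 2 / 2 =1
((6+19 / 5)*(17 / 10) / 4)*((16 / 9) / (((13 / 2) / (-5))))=-3332 / 585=-5.70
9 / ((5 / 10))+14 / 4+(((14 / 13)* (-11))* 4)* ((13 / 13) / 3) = 445 / 78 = 5.71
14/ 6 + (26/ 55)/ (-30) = 1912/ 825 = 2.32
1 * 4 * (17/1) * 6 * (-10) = -4080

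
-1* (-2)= 2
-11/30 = -0.37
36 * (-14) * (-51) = 25704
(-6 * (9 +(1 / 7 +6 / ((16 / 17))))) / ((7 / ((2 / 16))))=-1.66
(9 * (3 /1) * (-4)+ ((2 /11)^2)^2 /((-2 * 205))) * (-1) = 324151748 /3001405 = 108.00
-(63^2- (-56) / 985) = -3909521 / 985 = -3969.06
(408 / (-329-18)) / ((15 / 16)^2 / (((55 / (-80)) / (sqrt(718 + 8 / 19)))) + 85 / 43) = 87766035456 / 44189219914495 + 2987392320*sqrt(10374) / 8837843982899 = 0.04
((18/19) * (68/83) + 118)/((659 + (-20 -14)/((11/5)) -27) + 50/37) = 38117585/198295134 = 0.19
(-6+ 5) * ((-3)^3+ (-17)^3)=4940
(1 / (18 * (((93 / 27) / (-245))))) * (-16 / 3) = 1960 / 93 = 21.08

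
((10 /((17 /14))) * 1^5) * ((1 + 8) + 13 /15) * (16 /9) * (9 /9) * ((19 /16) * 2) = 157472 /459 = 343.08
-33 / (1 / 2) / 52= -33 / 26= -1.27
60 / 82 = 30 / 41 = 0.73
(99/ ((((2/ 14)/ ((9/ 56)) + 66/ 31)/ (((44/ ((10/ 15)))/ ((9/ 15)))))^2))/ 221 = 23311433475/ 39170261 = 595.13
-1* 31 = -31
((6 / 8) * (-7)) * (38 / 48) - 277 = -8997 / 32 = -281.16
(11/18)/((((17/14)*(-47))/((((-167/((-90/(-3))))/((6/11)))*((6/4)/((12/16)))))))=141449/647190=0.22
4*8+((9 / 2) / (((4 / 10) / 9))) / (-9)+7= 111 / 4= 27.75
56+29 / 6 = 365 / 6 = 60.83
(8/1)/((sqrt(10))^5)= sqrt(10)/125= 0.03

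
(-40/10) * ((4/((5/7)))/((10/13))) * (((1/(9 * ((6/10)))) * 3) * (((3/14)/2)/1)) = -26/15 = -1.73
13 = 13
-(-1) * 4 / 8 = 1 / 2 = 0.50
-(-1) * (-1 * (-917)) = 917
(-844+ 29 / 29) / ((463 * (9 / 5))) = -1405 / 1389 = -1.01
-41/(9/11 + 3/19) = -8569/204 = -42.00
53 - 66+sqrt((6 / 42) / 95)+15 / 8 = -89 / 8+sqrt(665) / 665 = -11.09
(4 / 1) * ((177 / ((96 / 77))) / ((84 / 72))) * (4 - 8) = -1947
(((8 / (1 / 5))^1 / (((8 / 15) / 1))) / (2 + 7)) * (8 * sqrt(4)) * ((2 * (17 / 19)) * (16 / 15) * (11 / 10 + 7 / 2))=200192 / 171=1170.71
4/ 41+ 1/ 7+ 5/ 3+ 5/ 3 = 3077/ 861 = 3.57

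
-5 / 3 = -1.67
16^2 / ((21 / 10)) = 2560 / 21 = 121.90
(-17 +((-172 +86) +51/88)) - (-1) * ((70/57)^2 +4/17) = -489340981/4860504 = -100.68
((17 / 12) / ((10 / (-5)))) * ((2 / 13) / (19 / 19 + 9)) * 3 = -17 / 520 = -0.03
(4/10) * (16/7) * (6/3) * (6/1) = 10.97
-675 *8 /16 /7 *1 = -48.21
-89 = -89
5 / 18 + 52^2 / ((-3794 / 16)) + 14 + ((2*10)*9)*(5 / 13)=32007389 / 443898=72.11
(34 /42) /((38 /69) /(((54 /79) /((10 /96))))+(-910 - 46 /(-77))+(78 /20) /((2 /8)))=-27870480 /30769160911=-0.00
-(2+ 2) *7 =-28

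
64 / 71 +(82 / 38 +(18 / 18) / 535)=2209294 / 721715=3.06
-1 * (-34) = 34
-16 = -16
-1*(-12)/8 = 1.50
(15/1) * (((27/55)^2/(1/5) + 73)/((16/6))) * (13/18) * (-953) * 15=-4171438245/968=-4309337.03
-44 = -44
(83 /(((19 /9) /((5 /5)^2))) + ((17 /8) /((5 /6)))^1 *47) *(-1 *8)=-120966 /95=-1273.33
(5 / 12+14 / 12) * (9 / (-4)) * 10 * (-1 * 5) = 1425 / 8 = 178.12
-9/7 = -1.29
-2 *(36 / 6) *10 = -120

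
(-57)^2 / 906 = 3.59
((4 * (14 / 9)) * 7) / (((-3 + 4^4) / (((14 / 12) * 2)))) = 2744 / 6831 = 0.40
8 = 8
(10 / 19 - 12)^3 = -10360232 / 6859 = -1510.46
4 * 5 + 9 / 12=83 / 4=20.75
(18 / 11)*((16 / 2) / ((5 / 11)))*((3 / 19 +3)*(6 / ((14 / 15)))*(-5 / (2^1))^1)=-194400 / 133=-1461.65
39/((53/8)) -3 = 153/53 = 2.89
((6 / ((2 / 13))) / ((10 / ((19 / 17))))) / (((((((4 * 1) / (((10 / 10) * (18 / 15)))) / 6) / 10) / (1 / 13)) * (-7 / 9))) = -4617 / 595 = -7.76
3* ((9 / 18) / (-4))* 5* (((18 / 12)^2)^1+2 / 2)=-195 / 32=-6.09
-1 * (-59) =59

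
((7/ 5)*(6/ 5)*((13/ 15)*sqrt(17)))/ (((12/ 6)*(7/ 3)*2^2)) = 39*sqrt(17)/ 500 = 0.32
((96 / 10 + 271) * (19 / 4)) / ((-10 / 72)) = -239913 / 25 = -9596.52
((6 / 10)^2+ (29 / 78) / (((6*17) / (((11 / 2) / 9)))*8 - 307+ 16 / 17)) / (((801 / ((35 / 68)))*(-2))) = -946712207 / 8176798253520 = -0.00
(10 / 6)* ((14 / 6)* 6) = 70 / 3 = 23.33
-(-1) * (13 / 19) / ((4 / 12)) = 2.05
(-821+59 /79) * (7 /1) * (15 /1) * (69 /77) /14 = -33534000 /6083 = -5512.74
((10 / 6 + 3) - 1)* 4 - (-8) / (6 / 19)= 40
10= 10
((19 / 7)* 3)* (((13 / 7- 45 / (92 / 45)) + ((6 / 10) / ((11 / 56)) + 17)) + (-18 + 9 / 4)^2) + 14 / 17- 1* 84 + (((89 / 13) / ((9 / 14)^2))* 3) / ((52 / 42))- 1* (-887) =73421008698187 / 25643938320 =2863.09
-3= -3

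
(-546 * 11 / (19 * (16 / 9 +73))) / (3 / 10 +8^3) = -540540 / 65507801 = -0.01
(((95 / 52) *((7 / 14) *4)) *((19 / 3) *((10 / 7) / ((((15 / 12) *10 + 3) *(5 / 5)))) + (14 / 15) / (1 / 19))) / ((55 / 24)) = 4531272 / 155155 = 29.20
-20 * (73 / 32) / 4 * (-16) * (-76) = -13870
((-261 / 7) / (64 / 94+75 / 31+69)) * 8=-4.14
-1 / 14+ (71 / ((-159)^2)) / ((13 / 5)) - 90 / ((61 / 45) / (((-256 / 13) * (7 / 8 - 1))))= -45889591063 / 280669662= -163.50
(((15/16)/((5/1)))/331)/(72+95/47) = 141/18424784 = 0.00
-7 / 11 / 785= -7 / 8635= -0.00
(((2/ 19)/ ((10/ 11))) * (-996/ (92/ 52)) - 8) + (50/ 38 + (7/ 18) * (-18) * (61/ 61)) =-172328/ 2185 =-78.87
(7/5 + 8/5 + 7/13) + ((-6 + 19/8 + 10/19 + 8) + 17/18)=166889/17784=9.38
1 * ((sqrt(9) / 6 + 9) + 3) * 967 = 24175 / 2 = 12087.50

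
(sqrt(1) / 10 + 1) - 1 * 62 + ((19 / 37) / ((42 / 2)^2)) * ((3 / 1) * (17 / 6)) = -4967719 / 81585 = -60.89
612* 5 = 3060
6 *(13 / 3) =26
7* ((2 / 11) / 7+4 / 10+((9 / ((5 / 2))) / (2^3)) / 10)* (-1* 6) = -19.78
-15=-15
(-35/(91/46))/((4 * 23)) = -5/26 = -0.19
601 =601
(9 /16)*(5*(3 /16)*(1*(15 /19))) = 2025 /4864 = 0.42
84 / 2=42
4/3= 1.33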